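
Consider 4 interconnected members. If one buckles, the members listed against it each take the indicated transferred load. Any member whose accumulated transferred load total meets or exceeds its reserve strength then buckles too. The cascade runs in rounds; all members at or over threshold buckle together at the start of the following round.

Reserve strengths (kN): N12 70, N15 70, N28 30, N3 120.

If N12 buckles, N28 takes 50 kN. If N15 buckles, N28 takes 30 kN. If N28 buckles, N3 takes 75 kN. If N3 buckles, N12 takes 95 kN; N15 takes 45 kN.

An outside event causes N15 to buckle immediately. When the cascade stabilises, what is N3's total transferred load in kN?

Round 1 — N15 buckles (initial).
  N28: +30 → 30 ≥ 30
Round 2 — N28 buckles.
  N3: +75 → 75 < 120
No further bucklings.

75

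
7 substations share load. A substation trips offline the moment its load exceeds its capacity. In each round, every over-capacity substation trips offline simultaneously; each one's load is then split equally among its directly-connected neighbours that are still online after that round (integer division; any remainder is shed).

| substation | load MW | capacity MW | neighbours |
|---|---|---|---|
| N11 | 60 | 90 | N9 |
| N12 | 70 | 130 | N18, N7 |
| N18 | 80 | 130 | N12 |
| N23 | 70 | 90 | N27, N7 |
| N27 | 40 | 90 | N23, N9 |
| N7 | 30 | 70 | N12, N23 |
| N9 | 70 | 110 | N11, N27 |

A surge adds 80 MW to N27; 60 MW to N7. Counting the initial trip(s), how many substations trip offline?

Round 1 — N27 at 120 > 90; N7 at 90 > 70. N27, N7 trip offline.
  N27 sheds 120 MW to N23, N9: 60 each.
    N23: 70+60 = 130 > 90
    N9: 70+60 = 130 > 110
  N7 sheds 90 MW to N12, N23: 45 each.
    N12: 70+45 = 115 ≤ 130
    N23: 130+45 = 175 > 90
Round 2 — N23, N9 trip offline.
  N23 sheds 175 MW: no online neighbours, lost.
  N9 sheds 130 MW to N11: 130 each.
    N11: 60+130 = 190 > 90
Round 3 — N11 trips offline.
  N11 sheds 190 MW: no online neighbours, lost.
No further trips.

5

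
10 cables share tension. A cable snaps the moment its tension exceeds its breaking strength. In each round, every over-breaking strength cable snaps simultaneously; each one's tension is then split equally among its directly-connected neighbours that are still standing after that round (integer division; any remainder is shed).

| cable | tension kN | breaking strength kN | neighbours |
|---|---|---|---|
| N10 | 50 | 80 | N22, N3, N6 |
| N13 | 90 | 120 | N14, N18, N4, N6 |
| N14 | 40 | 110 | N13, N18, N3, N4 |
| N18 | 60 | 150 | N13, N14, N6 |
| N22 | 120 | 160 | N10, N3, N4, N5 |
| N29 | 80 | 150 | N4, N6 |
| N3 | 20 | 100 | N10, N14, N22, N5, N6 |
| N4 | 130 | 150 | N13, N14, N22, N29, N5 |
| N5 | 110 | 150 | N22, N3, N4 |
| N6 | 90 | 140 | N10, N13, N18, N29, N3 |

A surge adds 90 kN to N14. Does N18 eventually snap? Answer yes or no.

Round 1 — N14 at 130 > 110. N14 snaps.
  N14 sheds 130 kN to N13, N18, N3, N4: 32 each (2 lost).
    N13: 90+32 = 122 > 120
    N18: 60+32 = 92 ≤ 150
    N3: 20+32 = 52 ≤ 100
    N4: 130+32 = 162 > 150
Round 2 — N13, N4 snap.
  N13 sheds 122 kN to N18, N6: 61 each.
    N18: 92+61 = 153 > 150
    N6: 90+61 = 151 > 140
  N4 sheds 162 kN to N22, N29, N5: 54 each.
    N22: 120+54 = 174 > 160
    N29: 80+54 = 134 ≤ 150
    N5: 110+54 = 164 > 150
Round 3 — N18, N22, N5, N6 snap.
  N18 sheds 153 kN: no online neighbours, lost.
  N22 sheds 174 kN to N10, N3: 87 each.
    N10: 50+87 = 137 > 80
    N3: 52+87 = 139 > 100
  N5 sheds 164 kN to N3: 164 each.
    N3: 139+164 = 303 > 100
  N6 sheds 151 kN to N10, N29, N3: 50 each (1 lost).
    N10: 137+50 = 187 > 80
    N29: 134+50 = 184 > 150
    N3: 303+50 = 353 > 100
Round 4 — N10, N29, N3 snap.
  N10 sheds 187 kN: no online neighbours, lost.
  N29 sheds 184 kN: no online neighbours, lost.
  N3 sheds 353 kN: no online neighbours, lost.
No further breaks.

yes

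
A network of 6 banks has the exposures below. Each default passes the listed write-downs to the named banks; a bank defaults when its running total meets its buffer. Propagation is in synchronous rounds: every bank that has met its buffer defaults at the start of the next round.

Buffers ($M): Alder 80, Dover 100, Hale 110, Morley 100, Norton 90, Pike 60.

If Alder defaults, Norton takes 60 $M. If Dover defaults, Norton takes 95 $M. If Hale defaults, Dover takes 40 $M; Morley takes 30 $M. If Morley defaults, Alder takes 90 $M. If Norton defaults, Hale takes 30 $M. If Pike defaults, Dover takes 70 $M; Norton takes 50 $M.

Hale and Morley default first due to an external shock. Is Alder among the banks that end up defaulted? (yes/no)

Round 1 — Hale, Morley default (initial).
  Alder: +90 → 90 ≥ 80
  Dover: +40 → 40 < 100
Round 2 — Alder defaults.
  Norton: +60 → 60 < 90
No further defaults.

yes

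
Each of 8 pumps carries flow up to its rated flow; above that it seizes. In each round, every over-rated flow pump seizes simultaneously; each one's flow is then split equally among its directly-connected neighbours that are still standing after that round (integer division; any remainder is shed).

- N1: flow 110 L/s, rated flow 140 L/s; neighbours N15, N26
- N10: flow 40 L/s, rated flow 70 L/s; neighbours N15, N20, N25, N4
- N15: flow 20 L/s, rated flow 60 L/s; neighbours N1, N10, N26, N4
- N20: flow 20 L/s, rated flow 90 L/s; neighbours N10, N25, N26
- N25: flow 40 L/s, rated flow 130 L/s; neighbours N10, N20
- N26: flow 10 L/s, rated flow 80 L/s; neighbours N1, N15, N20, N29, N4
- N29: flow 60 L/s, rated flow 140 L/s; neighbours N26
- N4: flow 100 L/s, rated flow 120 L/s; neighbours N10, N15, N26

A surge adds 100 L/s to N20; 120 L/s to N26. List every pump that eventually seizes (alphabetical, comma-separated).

N1, N10, N15, N20, N25, N26, N4

Round 1 — N20 at 120 > 90; N26 at 130 > 80. N20, N26 seize.
  N20 sheds 120 L/s to N10, N25: 60 each.
    N10: 40+60 = 100 > 70
    N25: 40+60 = 100 ≤ 130
  N26 sheds 130 L/s to N1, N15, N29, N4: 32 each (2 lost).
    N1: 110+32 = 142 > 140
    N15: 20+32 = 52 ≤ 60
    N29: 60+32 = 92 ≤ 140
    N4: 100+32 = 132 > 120
Round 2 — N1, N10, N4 seize.
  N1 sheds 142 L/s to N15: 142 each.
    N15: 52+142 = 194 > 60
  N10 sheds 100 L/s to N15, N25: 50 each.
    N15: 194+50 = 244 > 60
    N25: 100+50 = 150 > 130
  N4 sheds 132 L/s to N15: 132 each.
    N15: 244+132 = 376 > 60
Round 3 — N15, N25 seize.
  N15 sheds 376 L/s: no online neighbours, lost.
  N25 sheds 150 L/s: no online neighbours, lost.
No further seizures.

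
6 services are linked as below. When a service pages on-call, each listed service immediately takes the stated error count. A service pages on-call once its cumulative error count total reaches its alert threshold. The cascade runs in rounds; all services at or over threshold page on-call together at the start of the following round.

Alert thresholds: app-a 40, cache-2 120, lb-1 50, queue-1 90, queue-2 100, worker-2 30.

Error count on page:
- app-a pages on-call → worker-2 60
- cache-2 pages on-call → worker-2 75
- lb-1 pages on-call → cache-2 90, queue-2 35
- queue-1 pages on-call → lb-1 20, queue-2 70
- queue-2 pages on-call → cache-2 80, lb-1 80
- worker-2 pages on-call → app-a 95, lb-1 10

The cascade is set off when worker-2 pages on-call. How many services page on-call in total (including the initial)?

2

Round 1 — worker-2 pages on-call (initial).
  app-a: +95 → 95 ≥ 40
  lb-1: +10 → 10 < 50
Round 2 — app-a pages on-call.
No further pages.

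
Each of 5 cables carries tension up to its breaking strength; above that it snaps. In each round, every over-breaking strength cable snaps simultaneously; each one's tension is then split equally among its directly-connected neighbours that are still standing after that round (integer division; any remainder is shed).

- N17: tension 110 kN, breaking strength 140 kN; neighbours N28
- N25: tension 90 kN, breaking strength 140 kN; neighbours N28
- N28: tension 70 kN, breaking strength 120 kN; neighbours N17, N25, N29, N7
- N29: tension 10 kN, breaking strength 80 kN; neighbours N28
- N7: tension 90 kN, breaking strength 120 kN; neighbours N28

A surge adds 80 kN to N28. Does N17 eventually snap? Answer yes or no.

yes

Round 1 — N28 at 150 > 120. N28 snaps.
  N28 sheds 150 kN to N17, N25, N29, N7: 37 each (2 lost).
    N17: 110+37 = 147 > 140
    N25: 90+37 = 127 ≤ 140
    N29: 10+37 = 47 ≤ 80
    N7: 90+37 = 127 > 120
Round 2 — N17, N7 snap.
  N17 sheds 147 kN: no online neighbours, lost.
  N7 sheds 127 kN: no online neighbours, lost.
No further breaks.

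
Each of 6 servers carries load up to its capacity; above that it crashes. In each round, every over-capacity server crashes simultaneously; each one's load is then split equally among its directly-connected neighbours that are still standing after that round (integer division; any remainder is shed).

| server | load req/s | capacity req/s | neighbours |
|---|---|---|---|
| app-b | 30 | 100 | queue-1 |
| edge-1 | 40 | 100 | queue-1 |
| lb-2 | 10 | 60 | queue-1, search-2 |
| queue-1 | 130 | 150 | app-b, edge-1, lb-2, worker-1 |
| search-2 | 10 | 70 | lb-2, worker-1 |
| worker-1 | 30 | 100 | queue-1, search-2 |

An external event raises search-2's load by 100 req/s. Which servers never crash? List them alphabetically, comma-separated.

app-b

Round 1 — search-2 at 110 > 70. search-2 crashes.
  search-2 sheds 110 req/s to lb-2, worker-1: 55 each.
    lb-2: 10+55 = 65 > 60
    worker-1: 30+55 = 85 ≤ 100
Round 2 — lb-2 crashes.
  lb-2 sheds 65 req/s to queue-1: 65 each.
    queue-1: 130+65 = 195 > 150
Round 3 — queue-1 crashes.
  queue-1 sheds 195 req/s to app-b, edge-1, worker-1: 65 each.
    app-b: 30+65 = 95 ≤ 100
    edge-1: 40+65 = 105 > 100
    worker-1: 85+65 = 150 > 100
Round 4 — edge-1, worker-1 crash.
  edge-1 sheds 105 req/s: no online neighbours, lost.
  worker-1 sheds 150 req/s: no online neighbours, lost.
No further crashes.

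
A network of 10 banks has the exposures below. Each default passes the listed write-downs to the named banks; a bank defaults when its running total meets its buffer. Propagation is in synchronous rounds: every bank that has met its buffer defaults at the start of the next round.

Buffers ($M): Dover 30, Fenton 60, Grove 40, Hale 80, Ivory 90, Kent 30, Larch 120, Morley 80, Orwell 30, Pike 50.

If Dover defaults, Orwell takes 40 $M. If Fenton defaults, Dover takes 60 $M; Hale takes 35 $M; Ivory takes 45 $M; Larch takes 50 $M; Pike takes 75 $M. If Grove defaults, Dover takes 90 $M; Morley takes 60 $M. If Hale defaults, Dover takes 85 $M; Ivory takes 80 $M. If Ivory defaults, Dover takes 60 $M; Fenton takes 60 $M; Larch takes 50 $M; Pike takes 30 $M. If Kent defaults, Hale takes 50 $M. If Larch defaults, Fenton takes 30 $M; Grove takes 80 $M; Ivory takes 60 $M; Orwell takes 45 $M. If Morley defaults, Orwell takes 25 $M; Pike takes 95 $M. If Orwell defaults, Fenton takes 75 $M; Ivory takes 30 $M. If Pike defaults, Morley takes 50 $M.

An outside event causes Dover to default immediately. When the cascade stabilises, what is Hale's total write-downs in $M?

35

Round 1 — Dover defaults (initial).
  Orwell: +40 → 40 ≥ 30
Round 2 — Orwell defaults.
  Fenton: +75 → 75 ≥ 60
  Ivory: +30 → 30 < 90
Round 3 — Fenton defaults.
  Hale: +35 → 35 < 80
  Ivory: +45 → 75 < 90
  Larch: +50 → 50 < 120
  Pike: +75 → 75 ≥ 50
Round 4 — Pike defaults.
  Morley: +50 → 50 < 80
No further defaults.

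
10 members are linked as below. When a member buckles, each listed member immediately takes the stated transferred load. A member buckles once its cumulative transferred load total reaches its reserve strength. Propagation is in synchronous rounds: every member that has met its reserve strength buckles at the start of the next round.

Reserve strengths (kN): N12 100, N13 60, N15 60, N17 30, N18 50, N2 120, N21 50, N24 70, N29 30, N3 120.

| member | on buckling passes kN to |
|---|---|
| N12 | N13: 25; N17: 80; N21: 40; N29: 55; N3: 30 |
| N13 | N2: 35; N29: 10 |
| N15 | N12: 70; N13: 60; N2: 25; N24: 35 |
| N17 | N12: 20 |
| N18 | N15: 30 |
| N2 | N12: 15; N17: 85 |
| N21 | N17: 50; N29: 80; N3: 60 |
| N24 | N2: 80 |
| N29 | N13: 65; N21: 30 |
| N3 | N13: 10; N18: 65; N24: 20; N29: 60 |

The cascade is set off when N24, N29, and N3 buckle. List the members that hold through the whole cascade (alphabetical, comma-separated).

Round 1 — N24, N29, N3 buckle (initial).
  N13: +65+10 → 75 ≥ 60
  N18: +65 → 65 ≥ 50
  N2: +80 → 80 < 120
  N21: +30 → 30 < 50
Round 2 — N13, N18 buckle.
  N15: +30 → 30 < 60
  N2: +35 → 115 < 120
No further bucklings.

N12, N15, N17, N2, N21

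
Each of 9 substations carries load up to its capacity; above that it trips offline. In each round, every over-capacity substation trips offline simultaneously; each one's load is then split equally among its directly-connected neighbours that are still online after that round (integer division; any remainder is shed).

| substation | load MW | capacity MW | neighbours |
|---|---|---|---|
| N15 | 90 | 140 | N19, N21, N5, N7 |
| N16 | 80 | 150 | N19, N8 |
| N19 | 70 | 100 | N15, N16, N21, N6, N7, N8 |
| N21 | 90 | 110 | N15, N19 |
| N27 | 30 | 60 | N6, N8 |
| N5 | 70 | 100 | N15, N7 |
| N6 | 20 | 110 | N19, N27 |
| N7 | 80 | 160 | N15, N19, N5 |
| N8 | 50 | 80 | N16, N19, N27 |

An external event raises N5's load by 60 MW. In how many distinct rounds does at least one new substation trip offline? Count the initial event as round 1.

6

Round 1 — N5 at 130 > 100. N5 trips offline.
  N5 sheds 130 MW to N15, N7: 65 each.
    N15: 90+65 = 155 > 140
    N7: 80+65 = 145 ≤ 160
Round 2 — N15 trips offline.
  N15 sheds 155 MW to N19, N21, N7: 51 each (2 lost).
    N19: 70+51 = 121 > 100
    N21: 90+51 = 141 > 110
    N7: 145+51 = 196 > 160
Round 3 — N19, N21, N7 trip offline.
  N19 sheds 121 MW to N16, N6, N8: 40 each (1 lost).
    N16: 80+40 = 120 ≤ 150
    N6: 20+40 = 60 ≤ 110
    N8: 50+40 = 90 > 80
  N21 sheds 141 MW: no online neighbours, lost.
  N7 sheds 196 MW: no online neighbours, lost.
Round 4 — N8 trips offline.
  N8 sheds 90 MW to N16, N27: 45 each.
    N16: 120+45 = 165 > 150
    N27: 30+45 = 75 > 60
Round 5 — N16, N27 trip offline.
  N16 sheds 165 MW: no online neighbours, lost.
  N27 sheds 75 MW to N6: 75 each.
    N6: 60+75 = 135 > 110
Round 6 — N6 trips offline.
  N6 sheds 135 MW: no online neighbours, lost.
No further trips.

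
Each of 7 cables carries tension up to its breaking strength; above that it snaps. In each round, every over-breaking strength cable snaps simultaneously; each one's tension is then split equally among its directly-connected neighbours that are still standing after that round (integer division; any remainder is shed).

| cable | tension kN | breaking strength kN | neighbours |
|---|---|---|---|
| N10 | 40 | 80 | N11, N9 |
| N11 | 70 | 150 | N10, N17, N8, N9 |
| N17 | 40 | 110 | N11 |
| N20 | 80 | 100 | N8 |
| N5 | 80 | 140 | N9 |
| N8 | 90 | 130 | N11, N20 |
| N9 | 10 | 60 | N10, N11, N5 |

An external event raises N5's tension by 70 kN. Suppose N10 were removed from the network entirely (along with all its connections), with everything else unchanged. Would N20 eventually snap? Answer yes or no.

yes

With N10 removed:
Round 1 — N5 at 150 > 140. N5 snaps.
  N5 sheds 150 kN to N9: 150 each.
    N9: 10+150 = 160 > 60
Round 2 — N9 snaps.
  N9 sheds 160 kN to N11: 160 each.
    N11: 70+160 = 230 > 150
Round 3 — N11 snaps.
  N11 sheds 230 kN to N17, N8: 115 each.
    N17: 40+115 = 155 > 110
    N8: 90+115 = 205 > 130
Round 4 — N17, N8 snap.
  N17 sheds 155 kN: no online neighbours, lost.
  N8 sheds 205 kN to N20: 205 each.
    N20: 80+205 = 285 > 100
Round 5 — N20 snaps.
  N20 sheds 285 kN: no online neighbours, lost.
No further breaks.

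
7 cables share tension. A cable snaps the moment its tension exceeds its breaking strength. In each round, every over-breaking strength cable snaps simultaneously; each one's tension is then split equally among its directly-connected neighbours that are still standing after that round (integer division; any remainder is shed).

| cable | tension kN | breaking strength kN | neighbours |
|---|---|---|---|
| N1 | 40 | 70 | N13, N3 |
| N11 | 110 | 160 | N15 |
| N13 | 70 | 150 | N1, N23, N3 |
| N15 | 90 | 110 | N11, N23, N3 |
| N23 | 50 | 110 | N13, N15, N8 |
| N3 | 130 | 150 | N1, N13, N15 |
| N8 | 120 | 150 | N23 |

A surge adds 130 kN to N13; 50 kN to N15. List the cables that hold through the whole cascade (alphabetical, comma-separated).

N11

Round 1 — N13 at 200 > 150; N15 at 140 > 110. N13, N15 snap.
  N13 sheds 200 kN to N1, N23, N3: 66 each (2 lost).
    N1: 40+66 = 106 > 70
    N23: 50+66 = 116 > 110
    N3: 130+66 = 196 > 150
  N15 sheds 140 kN to N11, N23, N3: 46 each (2 lost).
    N11: 110+46 = 156 ≤ 160
    N23: 116+46 = 162 > 110
    N3: 196+46 = 242 > 150
Round 2 — N1, N23, N3 snap.
  N1 sheds 106 kN: no online neighbours, lost.
  N23 sheds 162 kN to N8: 162 each.
    N8: 120+162 = 282 > 150
  N3 sheds 242 kN: no online neighbours, lost.
Round 3 — N8 snaps.
  N8 sheds 282 kN: no online neighbours, lost.
No further breaks.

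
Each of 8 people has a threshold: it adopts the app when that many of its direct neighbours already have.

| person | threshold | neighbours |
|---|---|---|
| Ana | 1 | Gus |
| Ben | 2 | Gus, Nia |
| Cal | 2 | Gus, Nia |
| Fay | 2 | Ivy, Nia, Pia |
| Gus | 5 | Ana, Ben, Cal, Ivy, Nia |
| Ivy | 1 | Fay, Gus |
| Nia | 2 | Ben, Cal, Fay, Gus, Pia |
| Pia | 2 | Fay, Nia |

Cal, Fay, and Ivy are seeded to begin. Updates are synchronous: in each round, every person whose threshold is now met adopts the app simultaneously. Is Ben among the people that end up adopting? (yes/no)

no

Round 1 — Cal, Fay, Ivy adopt the app (initial).
Round 2 — checking thresholds:
  Gus: 2 of 5 neighbours < 5, below threshold.
  Nia: 2 of 5 neighbours ≥ 2, adopts the app.
  Pia: 1 of 2 neighbours < 2, below threshold.
Round 3 — checking thresholds:
  Ben: 1 of 2 neighbours < 2, below threshold.
  Gus: 3 of 5 neighbours < 5, below threshold.
  Pia: 2 of 2 neighbours ≥ 2, adopts the app.
Round 4 — no new adoptions; cascade stops.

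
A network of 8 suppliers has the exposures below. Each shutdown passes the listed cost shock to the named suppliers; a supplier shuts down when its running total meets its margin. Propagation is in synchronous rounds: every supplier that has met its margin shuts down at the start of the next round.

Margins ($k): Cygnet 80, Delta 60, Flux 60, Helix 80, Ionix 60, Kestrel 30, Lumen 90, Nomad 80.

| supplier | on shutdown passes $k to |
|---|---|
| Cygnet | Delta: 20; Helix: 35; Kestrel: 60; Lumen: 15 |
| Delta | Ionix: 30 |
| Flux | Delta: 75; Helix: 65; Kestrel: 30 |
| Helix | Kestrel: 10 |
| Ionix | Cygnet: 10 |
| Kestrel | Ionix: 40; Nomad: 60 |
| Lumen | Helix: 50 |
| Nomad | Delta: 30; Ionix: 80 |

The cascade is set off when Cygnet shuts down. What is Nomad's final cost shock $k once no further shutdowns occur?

60

Round 1 — Cygnet shuts down (initial).
  Delta: +20 → 20 < 60
  Helix: +35 → 35 < 80
  Kestrel: +60 → 60 ≥ 30
  Lumen: +15 → 15 < 90
Round 2 — Kestrel shuts down.
  Ionix: +40 → 40 < 60
  Nomad: +60 → 60 < 80
No further shutdowns.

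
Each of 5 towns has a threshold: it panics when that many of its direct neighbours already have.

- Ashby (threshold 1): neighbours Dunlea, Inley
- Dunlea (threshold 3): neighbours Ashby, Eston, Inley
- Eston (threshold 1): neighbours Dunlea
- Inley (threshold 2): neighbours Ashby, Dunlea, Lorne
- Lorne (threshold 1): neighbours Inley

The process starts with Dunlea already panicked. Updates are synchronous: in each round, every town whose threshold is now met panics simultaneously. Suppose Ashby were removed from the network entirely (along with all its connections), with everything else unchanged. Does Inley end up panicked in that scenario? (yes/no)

With Ashby removed:
Round 1 — Dunlea panics (initial).
Round 2 — checking thresholds:
  Eston: 1 of 1 neighbours ≥ 1, panics.
  Inley: 1 of 2 neighbours < 2, below threshold.
Round 3 — no new panics; cascade stops.

no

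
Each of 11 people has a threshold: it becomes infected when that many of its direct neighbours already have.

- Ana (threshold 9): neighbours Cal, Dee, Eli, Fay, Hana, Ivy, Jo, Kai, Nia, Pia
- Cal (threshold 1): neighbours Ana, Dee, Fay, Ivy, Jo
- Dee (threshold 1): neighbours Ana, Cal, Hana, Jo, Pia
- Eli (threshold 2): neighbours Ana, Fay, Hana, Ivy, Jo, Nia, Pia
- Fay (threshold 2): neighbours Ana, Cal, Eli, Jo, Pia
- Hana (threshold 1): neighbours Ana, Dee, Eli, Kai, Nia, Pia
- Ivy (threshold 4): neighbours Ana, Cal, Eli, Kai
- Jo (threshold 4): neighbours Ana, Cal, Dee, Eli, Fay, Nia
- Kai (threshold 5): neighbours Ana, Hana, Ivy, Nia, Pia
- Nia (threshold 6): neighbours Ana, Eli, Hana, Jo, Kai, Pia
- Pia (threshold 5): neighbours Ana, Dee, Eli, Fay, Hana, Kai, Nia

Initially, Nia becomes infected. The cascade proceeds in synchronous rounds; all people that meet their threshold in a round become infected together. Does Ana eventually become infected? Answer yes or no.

no

Round 1 — Nia becomes infected (initial).
Round 2 — checking thresholds:
  Ana: 1 of 10 neighbours < 9, holds.
  Eli: 1 of 7 neighbours < 2, holds.
  Hana: 1 of 6 neighbours ≥ 1, becomes infected.
  Jo: 1 of 6 neighbours < 4, holds.
  Kai: 1 of 5 neighbours < 5, holds.
  Pia: 1 of 7 neighbours < 5, holds.
Round 3 — checking thresholds:
  Ana: 2 of 10 neighbours < 9, holds.
  Dee: 1 of 5 neighbours ≥ 1, becomes infected.
  Eli: 2 of 7 neighbours ≥ 2, becomes infected.
  Jo: 1 of 6 neighbours < 4, holds.
  Kai: 2 of 5 neighbours < 5, holds.
  Pia: 2 of 7 neighbours < 5, holds.
Round 4 — checking thresholds:
  Ana: 4 of 10 neighbours < 9, holds.
  Cal: 1 of 5 neighbours ≥ 1, becomes infected.
  Fay: 1 of 5 neighbours < 2, holds.
  Ivy: 1 of 4 neighbours < 4, holds.
  Jo: 3 of 6 neighbours < 4, holds.
  Kai: 2 of 5 neighbours < 5, holds.
  Pia: 4 of 7 neighbours < 5, holds.
Round 5 — checking thresholds:
  Ana: 5 of 10 neighbours < 9, holds.
  Fay: 2 of 5 neighbours ≥ 2, becomes infected.
  Ivy: 2 of 4 neighbours < 4, holds.
  Jo: 4 of 6 neighbours ≥ 4, becomes infected.
  Kai: 2 of 5 neighbours < 5, holds.
  Pia: 4 of 7 neighbours < 5, holds.
Round 6 — checking thresholds:
  Ana: 7 of 10 neighbours < 9, holds.
  Ivy: 2 of 4 neighbours < 4, holds.
  Kai: 2 of 5 neighbours < 5, holds.
  Pia: 5 of 7 neighbours ≥ 5, becomes infected.
Round 7 — no new infections; cascade stops.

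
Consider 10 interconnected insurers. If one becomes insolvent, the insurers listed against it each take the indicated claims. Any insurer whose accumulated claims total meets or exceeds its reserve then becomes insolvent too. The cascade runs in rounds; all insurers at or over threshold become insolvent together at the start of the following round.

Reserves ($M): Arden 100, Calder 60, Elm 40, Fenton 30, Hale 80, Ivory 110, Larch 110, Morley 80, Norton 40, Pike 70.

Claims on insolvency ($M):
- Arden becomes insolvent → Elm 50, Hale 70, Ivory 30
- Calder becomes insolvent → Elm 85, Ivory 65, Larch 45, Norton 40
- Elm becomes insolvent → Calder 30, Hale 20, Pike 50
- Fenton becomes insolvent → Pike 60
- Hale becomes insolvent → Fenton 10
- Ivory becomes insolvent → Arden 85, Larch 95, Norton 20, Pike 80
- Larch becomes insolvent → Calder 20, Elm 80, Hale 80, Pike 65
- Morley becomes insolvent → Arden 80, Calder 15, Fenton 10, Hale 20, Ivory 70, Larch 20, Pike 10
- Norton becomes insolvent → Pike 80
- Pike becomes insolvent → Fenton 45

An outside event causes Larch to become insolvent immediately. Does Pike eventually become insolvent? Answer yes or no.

Round 1 — Larch becomes insolvent (initial).
  Calder: +20 → 20 < 60
  Elm: +80 → 80 ≥ 40
  Hale: +80 → 80 ≥ 80
  Pike: +65 → 65 < 70
Round 2 — Elm, Hale become insolvent.
  Calder: +30 → 50 < 60
  Fenton: +10 → 10 < 30
  Pike: +50 → 115 ≥ 70
Round 3 — Pike becomes insolvent.
  Fenton: +45 → 55 ≥ 30
Round 4 — Fenton becomes insolvent.
No further insolvencies.

yes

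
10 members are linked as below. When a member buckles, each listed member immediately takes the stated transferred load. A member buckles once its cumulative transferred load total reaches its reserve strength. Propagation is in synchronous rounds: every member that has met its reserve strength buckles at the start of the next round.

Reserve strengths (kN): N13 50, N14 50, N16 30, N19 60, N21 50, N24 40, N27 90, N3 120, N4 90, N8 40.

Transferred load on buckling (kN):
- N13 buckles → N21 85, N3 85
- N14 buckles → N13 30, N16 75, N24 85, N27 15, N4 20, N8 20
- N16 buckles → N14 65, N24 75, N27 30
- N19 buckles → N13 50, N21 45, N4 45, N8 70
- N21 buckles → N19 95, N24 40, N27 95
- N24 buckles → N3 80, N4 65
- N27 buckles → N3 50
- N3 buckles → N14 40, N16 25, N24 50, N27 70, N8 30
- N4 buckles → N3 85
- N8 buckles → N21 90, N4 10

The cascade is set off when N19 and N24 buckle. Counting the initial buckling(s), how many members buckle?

Round 1 — N19, N24 buckle (initial).
  N13: +50 → 50 ≥ 50
  N21: +45 → 45 < 50
  N3: +80 → 80 < 120
  N4: +45+65 → 110 ≥ 90
  N8: +70 → 70 ≥ 40
Round 2 — N13, N4, N8 buckle.
  N21: +85+90 → 220 ≥ 50
  N3: +85+85 → 250 ≥ 120
Round 3 — N21, N3 buckle.
  N14: +40 → 40 < 50
  N16: +25 → 25 < 30
  N27: +95+70 → 165 ≥ 90
Round 4 — N27 buckles.
No further bucklings.

8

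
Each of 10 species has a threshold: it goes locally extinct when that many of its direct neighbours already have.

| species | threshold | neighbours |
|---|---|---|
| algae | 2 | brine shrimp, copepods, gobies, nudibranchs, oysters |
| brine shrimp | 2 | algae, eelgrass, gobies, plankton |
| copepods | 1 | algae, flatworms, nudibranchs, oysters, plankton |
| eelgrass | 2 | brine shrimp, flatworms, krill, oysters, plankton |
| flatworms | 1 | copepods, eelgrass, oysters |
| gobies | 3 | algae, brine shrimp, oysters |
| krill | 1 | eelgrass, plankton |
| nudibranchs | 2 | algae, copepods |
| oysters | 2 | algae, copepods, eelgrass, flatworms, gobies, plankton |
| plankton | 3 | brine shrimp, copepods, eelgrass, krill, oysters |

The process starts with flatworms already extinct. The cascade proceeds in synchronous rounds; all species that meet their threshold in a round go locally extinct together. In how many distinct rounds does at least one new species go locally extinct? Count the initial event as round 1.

Round 1 — flatworms goes locally extinct (initial).
Round 2 — checking thresholds:
  copepods: 1 of 5 neighbours ≥ 1, goes locally extinct.
  eelgrass: 1 of 5 neighbours < 2, holds.
  oysters: 1 of 6 neighbours < 2, holds.
Round 3 — checking thresholds:
  algae: 1 of 5 neighbours < 2, holds.
  eelgrass: 1 of 5 neighbours < 2, holds.
  nudibranchs: 1 of 2 neighbours < 2, holds.
  oysters: 2 of 6 neighbours ≥ 2, goes locally extinct.
  plankton: 1 of 5 neighbours < 3, holds.
Round 4 — checking thresholds:
  algae: 2 of 5 neighbours ≥ 2, goes locally extinct.
  eelgrass: 2 of 5 neighbours ≥ 2, goes locally extinct.
  gobies: 1 of 3 neighbours < 3, holds.
  nudibranchs: 1 of 2 neighbours < 2, holds.
  plankton: 2 of 5 neighbours < 3, holds.
Round 5 — checking thresholds:
  brine shrimp: 2 of 4 neighbours ≥ 2, goes locally extinct.
  gobies: 2 of 3 neighbours < 3, holds.
  krill: 1 of 2 neighbours ≥ 1, goes locally extinct.
  nudibranchs: 2 of 2 neighbours ≥ 2, goes locally extinct.
  plankton: 3 of 5 neighbours ≥ 3, goes locally extinct.
Round 6 — checking thresholds:
  gobies: 3 of 3 neighbours ≥ 3, goes locally extinct.
Round 7 — no new extinctions; cascade stops.

6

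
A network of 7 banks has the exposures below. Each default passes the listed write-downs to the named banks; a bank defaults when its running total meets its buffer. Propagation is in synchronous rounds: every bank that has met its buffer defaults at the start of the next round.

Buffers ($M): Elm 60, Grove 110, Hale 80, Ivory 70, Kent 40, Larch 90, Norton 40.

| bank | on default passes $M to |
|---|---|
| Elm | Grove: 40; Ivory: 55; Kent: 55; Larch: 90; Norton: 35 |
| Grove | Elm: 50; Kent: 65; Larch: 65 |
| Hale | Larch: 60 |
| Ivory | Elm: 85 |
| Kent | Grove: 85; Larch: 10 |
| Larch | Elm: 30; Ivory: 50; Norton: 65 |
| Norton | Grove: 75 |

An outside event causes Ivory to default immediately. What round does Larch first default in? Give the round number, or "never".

Round 1 — Ivory defaults (initial).
  Elm: +85 → 85 ≥ 60
Round 2 — Elm defaults.
  Grove: +40 → 40 < 110
  Kent: +55 → 55 ≥ 40
  Larch: +90 → 90 ≥ 90
  Norton: +35 → 35 < 40
Round 3 — Kent, Larch default.
  Grove: +85 → 125 ≥ 110
  Norton: +65 → 100 ≥ 40
Round 4 — Grove, Norton default.
No further defaults.

3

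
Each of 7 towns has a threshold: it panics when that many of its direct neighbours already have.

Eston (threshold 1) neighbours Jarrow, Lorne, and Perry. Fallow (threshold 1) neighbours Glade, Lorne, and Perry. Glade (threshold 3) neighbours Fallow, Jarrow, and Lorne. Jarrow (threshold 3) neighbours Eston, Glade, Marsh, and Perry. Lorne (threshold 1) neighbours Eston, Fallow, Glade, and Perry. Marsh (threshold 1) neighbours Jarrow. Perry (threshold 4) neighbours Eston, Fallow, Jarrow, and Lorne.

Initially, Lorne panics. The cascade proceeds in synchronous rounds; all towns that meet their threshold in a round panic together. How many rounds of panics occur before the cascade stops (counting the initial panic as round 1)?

Round 1 — Lorne panics (initial).
Round 2 — checking thresholds:
  Eston: 1 of 3 neighbours ≥ 1, panics.
  Fallow: 1 of 3 neighbours ≥ 1, panics.
  Glade: 1 of 3 neighbours < 3, below threshold.
  Perry: 1 of 4 neighbours < 4, below threshold.
Round 3 — no new panics; cascade stops.

2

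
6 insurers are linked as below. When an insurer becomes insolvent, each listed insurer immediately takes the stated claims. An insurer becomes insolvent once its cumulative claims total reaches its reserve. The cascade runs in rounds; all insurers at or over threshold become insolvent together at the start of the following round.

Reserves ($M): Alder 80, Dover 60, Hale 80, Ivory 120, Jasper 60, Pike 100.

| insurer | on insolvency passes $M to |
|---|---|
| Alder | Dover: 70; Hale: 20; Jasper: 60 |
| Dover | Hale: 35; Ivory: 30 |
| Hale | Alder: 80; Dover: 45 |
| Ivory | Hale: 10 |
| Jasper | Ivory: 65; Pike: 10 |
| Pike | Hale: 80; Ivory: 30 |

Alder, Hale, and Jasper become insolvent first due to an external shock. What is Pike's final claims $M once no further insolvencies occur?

Round 1 — Alder, Hale, Jasper become insolvent (initial).
  Dover: +70+45 → 115 ≥ 60
  Ivory: +65 → 65 < 120
  Pike: +10 → 10 < 100
Round 2 — Dover becomes insolvent.
  Ivory: +30 → 95 < 120
No further insolvencies.

10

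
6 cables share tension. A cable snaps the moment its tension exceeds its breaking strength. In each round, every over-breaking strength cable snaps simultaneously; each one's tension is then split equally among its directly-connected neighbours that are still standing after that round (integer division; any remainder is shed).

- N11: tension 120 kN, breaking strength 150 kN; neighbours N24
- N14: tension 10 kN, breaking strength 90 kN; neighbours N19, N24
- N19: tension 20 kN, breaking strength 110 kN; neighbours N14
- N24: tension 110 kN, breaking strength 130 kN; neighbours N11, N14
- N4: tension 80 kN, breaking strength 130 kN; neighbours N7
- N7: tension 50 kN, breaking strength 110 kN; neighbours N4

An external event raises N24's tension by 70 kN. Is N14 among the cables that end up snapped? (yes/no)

yes

Round 1 — N24 at 180 > 130. N24 snaps.
  N24 sheds 180 kN to N11, N14: 90 each.
    N11: 120+90 = 210 > 150
    N14: 10+90 = 100 > 90
Round 2 — N11, N14 snap.
  N11 sheds 210 kN: no online neighbours, lost.
  N14 sheds 100 kN to N19: 100 each.
    N19: 20+100 = 120 > 110
Round 3 — N19 snaps.
  N19 sheds 120 kN: no online neighbours, lost.
No further breaks.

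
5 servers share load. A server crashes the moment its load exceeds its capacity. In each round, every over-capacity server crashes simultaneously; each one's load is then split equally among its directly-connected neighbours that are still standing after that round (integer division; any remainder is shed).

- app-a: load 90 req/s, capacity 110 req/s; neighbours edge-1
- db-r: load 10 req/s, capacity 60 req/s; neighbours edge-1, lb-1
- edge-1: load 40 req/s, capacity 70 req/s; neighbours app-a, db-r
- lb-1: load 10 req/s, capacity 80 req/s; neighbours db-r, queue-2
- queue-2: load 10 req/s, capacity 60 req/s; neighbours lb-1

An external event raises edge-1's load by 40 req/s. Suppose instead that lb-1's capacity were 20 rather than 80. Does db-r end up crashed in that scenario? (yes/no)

no

With lb-1's capacity at 20:
Round 1 — edge-1 at 80 > 70. edge-1 crashes.
  edge-1 sheds 80 req/s to app-a, db-r: 40 each.
    app-a: 90+40 = 130 > 110
    db-r: 10+40 = 50 ≤ 60
Round 2 — app-a crashes.
  app-a sheds 130 req/s: no online neighbours, lost.
No further crashes.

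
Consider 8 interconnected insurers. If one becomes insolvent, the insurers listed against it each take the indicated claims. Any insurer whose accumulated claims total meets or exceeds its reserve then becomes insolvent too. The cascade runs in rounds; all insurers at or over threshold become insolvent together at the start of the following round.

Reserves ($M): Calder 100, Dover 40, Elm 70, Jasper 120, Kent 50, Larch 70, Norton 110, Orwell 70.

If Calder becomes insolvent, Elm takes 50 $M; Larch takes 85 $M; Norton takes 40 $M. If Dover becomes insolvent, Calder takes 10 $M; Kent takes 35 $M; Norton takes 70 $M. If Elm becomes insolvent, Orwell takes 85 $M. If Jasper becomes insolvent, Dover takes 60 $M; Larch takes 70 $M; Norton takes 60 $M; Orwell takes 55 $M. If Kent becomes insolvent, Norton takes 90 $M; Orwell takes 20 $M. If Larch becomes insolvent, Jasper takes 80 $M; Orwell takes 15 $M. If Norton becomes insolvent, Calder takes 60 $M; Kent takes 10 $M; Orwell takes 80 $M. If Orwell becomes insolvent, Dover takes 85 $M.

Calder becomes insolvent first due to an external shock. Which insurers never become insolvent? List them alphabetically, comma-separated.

Dover, Elm, Jasper, Kent, Norton, Orwell

Round 1 — Calder becomes insolvent (initial).
  Elm: +50 → 50 < 70
  Larch: +85 → 85 ≥ 70
  Norton: +40 → 40 < 110
Round 2 — Larch becomes insolvent.
  Jasper: +80 → 80 < 120
  Orwell: +15 → 15 < 70
No further insolvencies.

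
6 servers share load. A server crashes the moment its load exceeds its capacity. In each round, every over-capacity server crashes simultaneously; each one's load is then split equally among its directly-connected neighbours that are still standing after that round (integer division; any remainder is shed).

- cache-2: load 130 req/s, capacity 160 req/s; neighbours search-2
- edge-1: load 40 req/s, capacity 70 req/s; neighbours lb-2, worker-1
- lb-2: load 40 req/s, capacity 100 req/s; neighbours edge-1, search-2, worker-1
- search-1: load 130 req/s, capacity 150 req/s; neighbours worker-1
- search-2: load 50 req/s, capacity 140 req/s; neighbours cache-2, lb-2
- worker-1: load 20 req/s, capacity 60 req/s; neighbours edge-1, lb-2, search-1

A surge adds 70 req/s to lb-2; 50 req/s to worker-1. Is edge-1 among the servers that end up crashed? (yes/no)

yes

Round 1 — lb-2 at 110 > 100; worker-1 at 70 > 60. lb-2, worker-1 crash.
  lb-2 sheds 110 req/s to edge-1, search-2: 55 each.
    edge-1: 40+55 = 95 > 70
    search-2: 50+55 = 105 ≤ 140
  worker-1 sheds 70 req/s to edge-1, search-1: 35 each.
    edge-1: 95+35 = 130 > 70
    search-1: 130+35 = 165 > 150
Round 2 — edge-1, search-1 crash.
  edge-1 sheds 130 req/s: no online neighbours, lost.
  search-1 sheds 165 req/s: no online neighbours, lost.
No further crashes.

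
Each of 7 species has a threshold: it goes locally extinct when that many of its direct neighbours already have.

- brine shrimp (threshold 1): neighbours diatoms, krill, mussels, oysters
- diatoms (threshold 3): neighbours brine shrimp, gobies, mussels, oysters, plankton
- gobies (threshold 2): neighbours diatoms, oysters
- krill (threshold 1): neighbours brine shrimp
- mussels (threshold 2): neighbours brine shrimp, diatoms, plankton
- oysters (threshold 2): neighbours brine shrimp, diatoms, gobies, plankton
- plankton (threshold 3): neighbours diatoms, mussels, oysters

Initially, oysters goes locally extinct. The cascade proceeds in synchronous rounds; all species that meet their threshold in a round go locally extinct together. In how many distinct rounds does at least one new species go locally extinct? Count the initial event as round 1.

Round 1 — oysters goes locally extinct (initial).
Round 2 — checking thresholds:
  brine shrimp: 1 of 4 neighbours ≥ 1, goes locally extinct.
  diatoms: 1 of 5 neighbours < 3, holds.
  gobies: 1 of 2 neighbours < 2, holds.
  plankton: 1 of 3 neighbours < 3, holds.
Round 3 — checking thresholds:
  diatoms: 2 of 5 neighbours < 3, holds.
  gobies: 1 of 2 neighbours < 2, holds.
  krill: 1 of 1 neighbours ≥ 1, goes locally extinct.
  mussels: 1 of 3 neighbours < 2, holds.
  plankton: 1 of 3 neighbours < 3, holds.
Round 4 — no new extinctions; cascade stops.

3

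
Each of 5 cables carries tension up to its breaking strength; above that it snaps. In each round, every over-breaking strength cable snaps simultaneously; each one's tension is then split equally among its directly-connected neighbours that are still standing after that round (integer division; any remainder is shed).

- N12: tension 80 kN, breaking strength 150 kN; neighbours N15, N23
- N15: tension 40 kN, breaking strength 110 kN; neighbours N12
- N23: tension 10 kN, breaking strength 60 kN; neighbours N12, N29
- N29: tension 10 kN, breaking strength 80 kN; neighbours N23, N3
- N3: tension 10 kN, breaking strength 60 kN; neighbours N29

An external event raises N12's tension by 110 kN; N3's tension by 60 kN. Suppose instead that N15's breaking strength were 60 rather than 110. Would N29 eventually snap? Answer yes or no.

yes

With N15's breaking strength at 60:
Round 1 — N12 at 190 > 150; N3 at 70 > 60. N12, N3 snap.
  N12 sheds 190 kN to N15, N23: 95 each.
    N15: 40+95 = 135 > 60
    N23: 10+95 = 105 > 60
  N3 sheds 70 kN to N29: 70 each.
    N29: 10+70 = 80 ≤ 80
Round 2 — N15, N23 snap.
  N15 sheds 135 kN: no online neighbours, lost.
  N23 sheds 105 kN to N29: 105 each.
    N29: 80+105 = 185 > 80
Round 3 — N29 snaps.
  N29 sheds 185 kN: no online neighbours, lost.
No further breaks.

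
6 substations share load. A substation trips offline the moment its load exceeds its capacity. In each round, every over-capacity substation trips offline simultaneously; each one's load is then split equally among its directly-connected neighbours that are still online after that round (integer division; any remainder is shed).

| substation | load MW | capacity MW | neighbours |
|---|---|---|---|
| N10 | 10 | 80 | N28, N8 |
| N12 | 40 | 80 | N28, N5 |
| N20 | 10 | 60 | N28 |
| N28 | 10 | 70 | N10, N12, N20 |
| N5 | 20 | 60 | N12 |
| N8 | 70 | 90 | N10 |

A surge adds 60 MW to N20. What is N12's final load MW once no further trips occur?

Round 1 — N20 at 70 > 60. N20 trips offline.
  N20 sheds 70 MW to N28: 70 each.
    N28: 10+70 = 80 > 70
Round 2 — N28 trips offline.
  N28 sheds 80 MW to N10, N12: 40 each.
    N10: 10+40 = 50 ≤ 80
    N12: 40+40 = 80 ≤ 80
No further trips.

80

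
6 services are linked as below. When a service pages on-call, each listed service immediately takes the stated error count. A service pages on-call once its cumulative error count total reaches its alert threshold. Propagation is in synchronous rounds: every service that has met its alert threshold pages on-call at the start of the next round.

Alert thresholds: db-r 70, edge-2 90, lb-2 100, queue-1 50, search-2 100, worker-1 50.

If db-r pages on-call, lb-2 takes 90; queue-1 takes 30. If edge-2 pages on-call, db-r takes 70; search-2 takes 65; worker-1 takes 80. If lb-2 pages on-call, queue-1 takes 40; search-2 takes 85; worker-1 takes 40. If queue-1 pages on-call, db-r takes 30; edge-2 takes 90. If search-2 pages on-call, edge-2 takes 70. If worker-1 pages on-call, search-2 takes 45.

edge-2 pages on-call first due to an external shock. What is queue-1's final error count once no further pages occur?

Round 1 — edge-2 pages on-call (initial).
  db-r: +70 → 70 ≥ 70
  search-2: +65 → 65 < 100
  worker-1: +80 → 80 ≥ 50
Round 2 — db-r, worker-1 page on-call.
  lb-2: +90 → 90 < 100
  queue-1: +30 → 30 < 50
  search-2: +45 → 110 ≥ 100
Round 3 — search-2 pages on-call.
No further pages.

30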